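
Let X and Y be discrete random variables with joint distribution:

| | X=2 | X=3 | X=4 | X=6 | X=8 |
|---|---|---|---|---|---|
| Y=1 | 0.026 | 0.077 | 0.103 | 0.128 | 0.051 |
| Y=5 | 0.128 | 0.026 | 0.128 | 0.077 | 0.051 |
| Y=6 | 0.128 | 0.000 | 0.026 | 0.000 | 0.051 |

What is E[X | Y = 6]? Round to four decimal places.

P(Y = 6) = 0.205.
Σ X·P over the event = 2·(0.128) + 4·(0.026) + 8·(0.051) = 0.768.
E[X | Y = 6] = (0.768) / (0.205) = 3.7463.

3.7463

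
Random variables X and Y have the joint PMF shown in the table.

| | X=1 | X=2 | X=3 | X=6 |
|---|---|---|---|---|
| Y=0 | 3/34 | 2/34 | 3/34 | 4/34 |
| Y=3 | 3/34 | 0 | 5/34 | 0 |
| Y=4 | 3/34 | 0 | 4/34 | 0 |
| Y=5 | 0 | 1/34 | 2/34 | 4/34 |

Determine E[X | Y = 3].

9/4

P(Y = 3) = 4/17.
Σ X·P over the event = 1·(3/34) + 3·(5/34) = 9/17.
E[X | Y = 3] = (9/17) / (4/17) = 9/4.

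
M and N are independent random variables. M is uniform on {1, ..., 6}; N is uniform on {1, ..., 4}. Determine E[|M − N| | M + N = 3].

1

P(M + N = 3) = 1/12.
Summing |M−N|·P(x,y) over outcomes with M + N = 3 gives 1/12.
E[|M − N| | M + N = 3] = (1/12) / (1/12) = 1.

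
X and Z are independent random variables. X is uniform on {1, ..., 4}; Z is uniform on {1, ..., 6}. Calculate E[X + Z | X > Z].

5

Outcomes with X > Z: (2,1), (3,1), (3,2), (4,1), (4,2), (4,3), each with probability 1/24.
E[X + Z | X > Z] = (3 + 4 + 5 + 5 + 6 + 7) / 6 = 5.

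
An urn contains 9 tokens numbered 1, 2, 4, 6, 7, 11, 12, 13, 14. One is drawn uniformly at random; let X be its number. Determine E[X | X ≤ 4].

P(X ≤ 4) = 1/3.
Σ over the event: 1·1/9 + 2·1/9 + 4·1/9 = 7/9.
E[X | X ≤ 4] = (7/9) / (1/3) = 7/3.

7/3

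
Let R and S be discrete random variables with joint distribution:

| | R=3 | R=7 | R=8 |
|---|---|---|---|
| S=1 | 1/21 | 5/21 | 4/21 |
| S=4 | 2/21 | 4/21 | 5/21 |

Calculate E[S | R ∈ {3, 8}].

11/4

P(R ∈ {3, 8}) = 4/7.
Σ S·P over the event = 1·(1/21) + 4·(2/21) + 1·(4/21) + 4·(5/21) = 11/7.
E[S | R ∈ {3, 8}] = (11/7) / (4/7) = 11/4.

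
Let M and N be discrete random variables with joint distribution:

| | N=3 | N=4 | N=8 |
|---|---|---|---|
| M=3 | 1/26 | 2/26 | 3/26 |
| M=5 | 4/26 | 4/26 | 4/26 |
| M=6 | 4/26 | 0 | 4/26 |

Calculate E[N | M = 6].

P(M = 6) = 4/13.
Σ N·P over the event = 3·(4/26) + 8·(4/26) = 22/13.
E[N | M = 6] = (22/13) / (4/13) = 11/2.

11/2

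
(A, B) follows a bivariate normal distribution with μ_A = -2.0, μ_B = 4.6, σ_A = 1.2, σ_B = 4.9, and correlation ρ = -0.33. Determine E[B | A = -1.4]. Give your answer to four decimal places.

3.7915

E[B | A=x] = μ_B + ρ(σ_B/σ_A)(x − μ_A) for jointly normal variables.
E[B | A=-1.4] = 4.6 + (-0.33)·(4.9/1.2)·(-1.4 − (-2.0)) = 4.6 + (-1.3475)·(0.6) = 3.7915.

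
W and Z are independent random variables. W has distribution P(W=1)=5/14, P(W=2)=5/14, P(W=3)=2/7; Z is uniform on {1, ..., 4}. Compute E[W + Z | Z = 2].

55/14

P(Z = 2) = 1/4.
Summing (W+Z)·P(x,y) over outcomes with Z = 2 gives 55/56.
E[W + Z | Z = 2] = (55/56) / (1/4) = 55/14.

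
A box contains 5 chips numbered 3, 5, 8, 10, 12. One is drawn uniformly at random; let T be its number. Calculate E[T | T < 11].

P(T < 11) = 4/5.
Σ over the event: 3·1/5 + 5·1/5 + 8·1/5 + 10·1/5 = 26/5.
E[T | T < 11] = (26/5) / (4/5) = 13/2.

13/2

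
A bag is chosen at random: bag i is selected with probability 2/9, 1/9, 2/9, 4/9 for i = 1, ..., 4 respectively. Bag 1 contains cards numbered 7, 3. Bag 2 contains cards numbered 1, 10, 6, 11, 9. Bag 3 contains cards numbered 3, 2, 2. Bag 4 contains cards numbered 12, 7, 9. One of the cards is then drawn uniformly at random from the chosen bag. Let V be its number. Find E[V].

E[V | bag 1] = (7+3)/2 = 5.
E[V | bag 2] = (1+10+6+11+9)/5 = 37/5.
E[V | bag 3] = (3+2+2)/3 = 7/3.
E[V | bag 4] = (12+7+9)/3 = 28/3.
E[V] = (2/9)·(5) + (1/9)·(37/5) + (2/9)·(7/3) + (4/9)·(28/3) = 33/5.

33/5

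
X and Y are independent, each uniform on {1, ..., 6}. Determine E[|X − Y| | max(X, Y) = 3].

Outcomes with max(X, Y) = 3: (1,3), (2,3), (3,1), (3,2), (3,3), each with probability 1/36.
E[|X − Y| | max(X, Y) = 3] = (2 + 1 + 2 + 1 + 0) / 5 = 6/5.

6/5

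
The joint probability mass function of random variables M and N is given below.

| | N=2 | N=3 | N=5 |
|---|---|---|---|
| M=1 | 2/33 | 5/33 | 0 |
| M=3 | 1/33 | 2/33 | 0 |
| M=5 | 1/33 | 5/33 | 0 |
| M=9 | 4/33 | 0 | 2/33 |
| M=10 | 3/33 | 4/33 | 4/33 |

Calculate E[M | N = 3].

19/4

P(N = 3) = 16/33.
Σ M·P over the event = 1·(5/33) + 3·(2/33) + 5·(5/33) + 10·(4/33) = 76/33.
E[M | N = 3] = (76/33) / (16/33) = 19/4.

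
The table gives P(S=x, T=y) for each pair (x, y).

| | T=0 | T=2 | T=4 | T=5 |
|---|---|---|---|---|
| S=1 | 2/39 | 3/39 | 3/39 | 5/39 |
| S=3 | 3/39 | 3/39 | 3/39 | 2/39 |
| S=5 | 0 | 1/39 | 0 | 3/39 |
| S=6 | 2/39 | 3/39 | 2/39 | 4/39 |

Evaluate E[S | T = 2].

P(T = 2) = 10/39.
Σ S·P over the event = 1·(3/39) + 3·(3/39) + 5·(1/39) + 6·(3/39) = 35/39.
E[S | T = 2] = (35/39) / (10/39) = 7/2.

7/2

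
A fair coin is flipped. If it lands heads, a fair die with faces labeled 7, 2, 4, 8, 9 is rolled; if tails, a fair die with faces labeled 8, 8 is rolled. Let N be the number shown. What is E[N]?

7

E[N | heads] = (7+2+4+8+9)/5 = 6.
E[N | tails] = (8+8)/2 = 8.
By the law of total expectation,
E[N] = (1/2)·(6) + (1/2)·(8) = 7.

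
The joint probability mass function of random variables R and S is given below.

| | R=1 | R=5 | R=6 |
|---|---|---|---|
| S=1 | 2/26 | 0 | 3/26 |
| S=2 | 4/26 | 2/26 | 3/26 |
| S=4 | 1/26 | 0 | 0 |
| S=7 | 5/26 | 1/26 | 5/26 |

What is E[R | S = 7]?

40/11

P(S = 7) = 11/26.
Σ R·P over the event = 1·(5/26) + 5·(1/26) + 6·(5/26) = 20/13.
E[R | S = 7] = (20/13) / (11/26) = 40/11.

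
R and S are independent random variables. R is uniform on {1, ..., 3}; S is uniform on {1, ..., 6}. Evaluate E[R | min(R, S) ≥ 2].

Outcomes with min(R, S) ≥ 2: (2,2), (2,3), (2,4), (2,5), (2,6), (3,2), (3,3), (3,4), (3,5), (3,6), each with probability 1/18.
E[R | min(R, S) ≥ 2] = (2 + 2 + 2 + 2 + 2 + 3 + 3 + 3 + 3 + 3) / 10 = 5/2.

5/2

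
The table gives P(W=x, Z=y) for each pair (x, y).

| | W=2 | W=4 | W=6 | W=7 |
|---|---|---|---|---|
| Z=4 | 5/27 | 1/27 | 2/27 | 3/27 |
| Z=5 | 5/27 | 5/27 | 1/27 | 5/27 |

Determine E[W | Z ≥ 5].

P(Z ≥ 5) = 16/27.
Σ W·P over the event = 2·(5/27) + 4·(5/27) + 6·(1/27) + 7·(5/27) = 71/27.
E[W | Z ≥ 5] = (71/27) / (16/27) = 71/16.

71/16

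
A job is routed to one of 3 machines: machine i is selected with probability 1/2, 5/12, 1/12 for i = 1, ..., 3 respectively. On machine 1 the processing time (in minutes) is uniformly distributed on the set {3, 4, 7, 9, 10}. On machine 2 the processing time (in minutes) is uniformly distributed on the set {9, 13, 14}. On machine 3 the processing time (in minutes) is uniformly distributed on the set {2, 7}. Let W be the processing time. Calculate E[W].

E[W | machine 1] = (3+4+7+9+10)/5 = 33/5.
E[W | machine 2] = (9+13+14)/3 = 12.
E[W | machine 3] = (2+7)/2 = 9/2.
By the law of total expectation,
E[W] = (1/2)·(33/5) + (5/12)·(12) + (1/12)·(9/2) = 347/40.

347/40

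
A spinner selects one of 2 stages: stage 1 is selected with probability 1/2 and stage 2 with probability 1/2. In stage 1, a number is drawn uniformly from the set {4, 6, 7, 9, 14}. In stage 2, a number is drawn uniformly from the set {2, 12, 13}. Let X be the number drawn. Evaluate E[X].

17/2

E[X | stage 1] = (4+6+7+9+14)/5 = 8.
E[X | stage 2] = (2+12+13)/3 = 9.
E[X] = (1/2)·(8) + (1/2)·(9) = 17/2.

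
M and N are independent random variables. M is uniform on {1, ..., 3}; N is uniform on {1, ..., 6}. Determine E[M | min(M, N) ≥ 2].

5/2

Outcomes with min(M, N) ≥ 2: (2,2), (2,3), (2,4), (2,5), (2,6), (3,2), (3,3), (3,4), (3,5), (3,6), each with probability 1/18.
E[M | min(M, N) ≥ 2] = (2 + 2 + 2 + 2 + 2 + 3 + 3 + 3 + 3 + 3) / 10 = 5/2.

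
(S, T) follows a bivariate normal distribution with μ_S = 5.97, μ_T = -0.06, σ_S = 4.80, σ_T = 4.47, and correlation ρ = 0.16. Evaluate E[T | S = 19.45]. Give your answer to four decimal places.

1.9485

The regression of T on S has slope ρ·σ_T/σ_S and passes through (μ_S, μ_T).
E[T | S=19.45] = -0.06 + (0.16)·(4.47/4.80)·(19.45 − (5.97)) = -0.06 + (0.149)·(13.48) = 1.9485.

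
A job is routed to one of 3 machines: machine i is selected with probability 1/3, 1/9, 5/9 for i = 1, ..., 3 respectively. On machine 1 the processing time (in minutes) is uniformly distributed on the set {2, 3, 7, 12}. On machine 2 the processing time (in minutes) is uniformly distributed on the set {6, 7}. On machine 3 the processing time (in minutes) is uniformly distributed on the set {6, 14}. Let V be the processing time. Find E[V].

149/18

E[V | machine 1] = (2+3+7+12)/4 = 6.
E[V | machine 2] = (6+7)/2 = 13/2.
E[V | machine 3] = (6+14)/2 = 10.
By the law of total expectation,
E[V] = (1/3)·(6) + (1/9)·(13/2) + (5/9)·(10) = 149/18.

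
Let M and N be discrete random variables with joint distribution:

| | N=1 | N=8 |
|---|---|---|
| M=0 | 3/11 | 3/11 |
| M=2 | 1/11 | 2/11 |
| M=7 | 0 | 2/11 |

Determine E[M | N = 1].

P(N = 1) = 4/11.
Summing M·P(M=x,N=y) over the conditioning event gives 2/11.
E[M | N = 1] = (2/11) / (4/11) = 1/2.

1/2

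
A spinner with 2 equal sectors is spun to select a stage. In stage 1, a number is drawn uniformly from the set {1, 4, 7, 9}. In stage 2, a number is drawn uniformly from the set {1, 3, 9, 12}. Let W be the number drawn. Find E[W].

23/4

E[W | stage 1] = (1+4+7+9)/4 = 21/4.
E[W | stage 2] = (1+3+9+12)/4 = 25/4.
By the law of total expectation,
E[W] = (1/2)·(21/4) + (1/2)·(25/4) = 23/4.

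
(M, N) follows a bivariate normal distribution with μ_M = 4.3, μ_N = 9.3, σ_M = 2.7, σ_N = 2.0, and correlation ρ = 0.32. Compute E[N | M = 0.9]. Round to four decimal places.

The regression of N on M has slope ρ·σ_N/σ_M and passes through (μ_M, μ_N).
E[N | M=0.9] = 9.3 + (0.32)·(2.0/2.7)·(0.9 − (4.3)) = 9.3 + (0.23704)·(-3.4) = 8.4941.

8.4941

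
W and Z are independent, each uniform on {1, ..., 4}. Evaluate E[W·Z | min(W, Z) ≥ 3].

49/4

Outcomes with min(W, Z) ≥ 3: (3,3), (3,4), (4,3), (4,4), each with probability 1/16.
E[W·Z | min(W, Z) ≥ 3] = (9 + 12 + 12 + 16) / 4 = 49/4.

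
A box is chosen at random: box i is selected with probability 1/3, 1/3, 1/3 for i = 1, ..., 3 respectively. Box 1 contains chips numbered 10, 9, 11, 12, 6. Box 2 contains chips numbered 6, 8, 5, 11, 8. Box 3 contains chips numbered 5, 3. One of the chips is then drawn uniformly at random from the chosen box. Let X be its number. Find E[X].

E[X | box 1] = (10+9+11+12+6)/5 = 48/5.
E[X | box 2] = (6+8+5+11+8)/5 = 38/5.
E[X | box 3] = (5+3)/2 = 4.
By the law of total expectation,
E[X] = (1/3)·(48/5) + (1/3)·(38/5) + (1/3)·(4) = 106/15.

106/15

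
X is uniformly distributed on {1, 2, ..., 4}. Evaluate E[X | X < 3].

Given X < 3, X is equally likely to be any of {1, 2}.
E[X | X < 3] = (1 + 2) / 2 = 3/2.

3/2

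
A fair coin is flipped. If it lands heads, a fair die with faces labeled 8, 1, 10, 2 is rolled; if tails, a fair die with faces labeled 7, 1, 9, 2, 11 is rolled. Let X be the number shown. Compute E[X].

45/8

E[X | heads] = (8+1+10+2)/4 = 21/4.
E[X | tails] = (7+1+9+2+11)/5 = 6.
By the law of total expectation,
E[X] = (1/2)·(21/4) + (1/2)·(6) = 45/8.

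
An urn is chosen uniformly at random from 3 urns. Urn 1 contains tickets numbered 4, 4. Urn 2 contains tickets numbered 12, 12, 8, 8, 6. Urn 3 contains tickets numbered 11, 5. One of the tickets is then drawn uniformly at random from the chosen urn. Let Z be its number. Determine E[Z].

106/15

E[Z | urn 1] = (4+4)/2 = 4.
E[Z | urn 2] = (12+12+8+8+6)/5 = 46/5.
E[Z | urn 3] = (11+5)/2 = 8.
By the law of total expectation,
E[Z] = (1/3)·(4) + (1/3)·(46/5) + (1/3)·(8) = 106/15.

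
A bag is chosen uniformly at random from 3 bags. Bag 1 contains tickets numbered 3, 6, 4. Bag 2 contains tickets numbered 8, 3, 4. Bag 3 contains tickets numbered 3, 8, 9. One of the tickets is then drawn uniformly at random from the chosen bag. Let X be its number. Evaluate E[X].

16/3

E[X | bag 1] = (3+6+4)/3 = 13/3.
E[X | bag 2] = (8+3+4)/3 = 5.
E[X | bag 3] = (3+8+9)/3 = 20/3.
E[X] = (1/3)·(13/3) + (1/3)·(5) + (1/3)·(20/3) = 16/3.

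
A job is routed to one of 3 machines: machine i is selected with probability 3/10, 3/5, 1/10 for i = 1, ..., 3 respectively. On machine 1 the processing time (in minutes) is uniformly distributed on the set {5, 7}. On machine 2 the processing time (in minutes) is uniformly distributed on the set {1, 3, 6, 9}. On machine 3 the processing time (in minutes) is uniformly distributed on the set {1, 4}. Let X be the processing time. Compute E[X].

49/10

E[X | machine 1] = (5+7)/2 = 6.
E[X | machine 2] = (1+3+6+9)/4 = 19/4.
E[X | machine 3] = (1+4)/2 = 5/2.
By the law of total expectation,
E[X] = (3/10)·(6) + (3/5)·(19/4) + (1/10)·(5/2) = 49/10.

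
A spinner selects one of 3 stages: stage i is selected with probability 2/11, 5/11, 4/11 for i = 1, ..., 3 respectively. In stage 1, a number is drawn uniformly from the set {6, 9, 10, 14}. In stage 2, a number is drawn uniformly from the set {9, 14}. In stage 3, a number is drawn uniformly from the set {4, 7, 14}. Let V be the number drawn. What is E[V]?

331/33

E[V | stage 1] = (6+9+10+14)/4 = 39/4.
E[V | stage 2] = (9+14)/2 = 23/2.
E[V | stage 3] = (4+7+14)/3 = 25/3.
E[V] = (2/11)·(39/4) + (5/11)·(23/2) + (4/11)·(25/3) = 331/33.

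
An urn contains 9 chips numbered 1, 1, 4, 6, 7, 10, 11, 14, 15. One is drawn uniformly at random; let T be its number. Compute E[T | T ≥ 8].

25/2

P(T ≥ 8) = 4/9.
Σ over the event: 10·1/9 + 11·1/9 + 14·1/9 + 15·1/9 = 50/9.
E[T | T ≥ 8] = (50/9) / (4/9) = 25/2.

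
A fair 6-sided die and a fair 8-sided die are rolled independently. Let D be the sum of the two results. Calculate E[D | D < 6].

4

P(D < 6) = 5/24.
Σ over the event: 2·1/48 + 3·1/24 + 4·1/16 + 5·1/12 = 5/6.
E[D | D < 6] = (5/6) / (5/24) = 4.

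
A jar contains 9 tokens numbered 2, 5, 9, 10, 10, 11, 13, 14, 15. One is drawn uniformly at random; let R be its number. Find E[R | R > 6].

P(R > 6) = 7/9.
Σ over the event: 9·1/9 + 10·2/9 + 11·1/9 + 13·1/9 + 14·1/9 + 15·1/9 = 82/9.
E[R | R > 6] = (82/9) / (7/9) = 82/7.

82/7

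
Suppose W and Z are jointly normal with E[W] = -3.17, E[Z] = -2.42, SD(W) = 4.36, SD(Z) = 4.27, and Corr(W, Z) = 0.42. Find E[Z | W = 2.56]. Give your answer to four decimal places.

-0.0631

E[Z | W=x] = μ_Z + ρ(σ_Z/σ_W)(x − μ_W) for jointly normal variables.
E[Z | W=2.56] = -2.42 + (0.42)·(4.27/4.36)·(2.56 − (-3.17)) = -2.42 + (0.41133)·(5.73) = -0.0631.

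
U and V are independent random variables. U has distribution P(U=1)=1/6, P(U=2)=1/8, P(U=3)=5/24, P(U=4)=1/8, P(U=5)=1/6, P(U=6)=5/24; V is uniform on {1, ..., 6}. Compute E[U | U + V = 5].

P(U + V = 5) = 5/48.
Summing U·P(x,y) over outcomes with U + V = 5 gives 37/144.
E[U | U + V = 5] = (37/144) / (5/48) = 37/15.

37/15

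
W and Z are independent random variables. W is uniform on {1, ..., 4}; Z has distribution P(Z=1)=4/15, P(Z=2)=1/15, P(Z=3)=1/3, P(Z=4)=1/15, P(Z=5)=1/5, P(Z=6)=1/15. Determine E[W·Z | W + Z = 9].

P(W + Z = 9) = 1/15.
Summing WZ·P(x,y) over outcomes with W + Z = 9 gives 13/10.
E[W·Z | W + Z = 9] = (13/10) / (1/15) = 39/2.

39/2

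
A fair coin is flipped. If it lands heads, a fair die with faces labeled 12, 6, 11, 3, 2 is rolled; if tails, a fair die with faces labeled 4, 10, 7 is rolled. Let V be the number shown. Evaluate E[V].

E[V | heads] = (12+6+11+3+2)/5 = 34/5.
E[V | tails] = (4+10+7)/3 = 7.
E[V] = (1/2)·(34/5) + (1/2)·(7) = 69/10.

69/10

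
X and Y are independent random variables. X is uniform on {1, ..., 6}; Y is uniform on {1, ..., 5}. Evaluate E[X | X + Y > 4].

95/24

P(X + Y > 4) = 4/5.
Summing X·P(x,y) over outcomes with X + Y > 4 gives 19/6.
E[X | X + Y > 4] = (19/6) / (4/5) = 95/24.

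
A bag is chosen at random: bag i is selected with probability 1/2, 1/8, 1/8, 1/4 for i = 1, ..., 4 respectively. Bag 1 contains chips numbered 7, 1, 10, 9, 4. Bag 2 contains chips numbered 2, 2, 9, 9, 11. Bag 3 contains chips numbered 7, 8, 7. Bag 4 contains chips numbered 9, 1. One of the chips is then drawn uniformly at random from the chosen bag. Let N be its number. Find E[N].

E[N | bag 1] = (7+1+10+9+4)/5 = 31/5.
E[N | bag 2] = (2+2+9+9+11)/5 = 33/5.
E[N | bag 3] = (7+8+7)/3 = 22/3.
E[N | bag 4] = (9+1)/2 = 5.
By the law of total expectation,
E[N] = (1/2)·(31/5) + (1/8)·(33/5) + (1/8)·(22/3) + (1/4)·(5) = 731/120.

731/120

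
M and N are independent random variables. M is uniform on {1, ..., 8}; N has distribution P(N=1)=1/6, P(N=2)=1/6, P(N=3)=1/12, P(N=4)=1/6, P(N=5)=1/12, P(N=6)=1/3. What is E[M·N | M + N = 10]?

P(M + N = 10) = 5/48.
Summing MN·P(x,y) over outcomes with M + N = 10 gives 37/16.
E[M·N | M + N = 10] = (37/16) / (5/48) = 111/5.

111/5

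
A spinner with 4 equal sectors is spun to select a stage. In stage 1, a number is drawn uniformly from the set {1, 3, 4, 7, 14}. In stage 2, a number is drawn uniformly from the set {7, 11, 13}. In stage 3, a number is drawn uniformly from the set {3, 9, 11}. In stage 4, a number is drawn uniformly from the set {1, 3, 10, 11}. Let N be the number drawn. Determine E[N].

E[N | stage 1] = (1+3+4+7+14)/5 = 29/5.
E[N | stage 2] = (7+11+13)/3 = 31/3.
E[N | stage 3] = (3+9+11)/3 = 23/3.
E[N | stage 4] = (1+3+10+11)/4 = 25/4.
E[N] = (1/4)·(29/5) + (1/4)·(31/3) + (1/4)·(23/3) + (1/4)·(25/4) = 601/80.

601/80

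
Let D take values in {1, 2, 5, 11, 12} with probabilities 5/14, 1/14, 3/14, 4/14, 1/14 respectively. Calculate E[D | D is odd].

16/3

P(D is odd) = 6/7.
Σ over the event: 1·5/14 + 5·3/14 + 11·2/7 = 32/7.
E[D | D is odd] = (32/7) / (6/7) = 16/3.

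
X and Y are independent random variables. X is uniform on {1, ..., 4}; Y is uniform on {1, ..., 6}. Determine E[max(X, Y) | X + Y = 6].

4

Outcomes with X + Y = 6: (1,5), (2,4), (3,3), (4,2), each with probability 1/24.
E[max(X, Y) | X + Y = 6] = (5 + 4 + 3 + 4) / 4 = 4.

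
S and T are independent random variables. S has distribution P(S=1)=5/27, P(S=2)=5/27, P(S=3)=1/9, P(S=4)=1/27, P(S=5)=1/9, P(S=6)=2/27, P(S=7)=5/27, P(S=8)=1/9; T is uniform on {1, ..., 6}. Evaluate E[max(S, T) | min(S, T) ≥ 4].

46/7

P(min(S, T) ≥ 4) = 7/27.
Summing max(S,T)·P(x,y) over outcomes with min(S, T) ≥ 4 gives 46/27.
E[max(S, T) | min(S, T) ≥ 4] = (46/27) / (7/27) = 46/7.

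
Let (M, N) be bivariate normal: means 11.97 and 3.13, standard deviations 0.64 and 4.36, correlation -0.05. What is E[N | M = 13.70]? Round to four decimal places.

For a bivariate normal, E[N | M=x] = μ_N + ρ·(σ_N/σ_M)·(x − μ_M).
E[N | M=13.70] = 3.13 + (-0.05)·(4.36/0.64)·(13.70 − (11.97)) = 3.13 + (-0.34063)·(1.73) = 2.5407.

2.5407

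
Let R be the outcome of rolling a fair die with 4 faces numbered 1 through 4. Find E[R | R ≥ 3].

Given R ≥ 3, R is equally likely to be any of {3, 4}.
E[R | R ≥ 3] = (3 + 4) / 2 = 7/2.

7/2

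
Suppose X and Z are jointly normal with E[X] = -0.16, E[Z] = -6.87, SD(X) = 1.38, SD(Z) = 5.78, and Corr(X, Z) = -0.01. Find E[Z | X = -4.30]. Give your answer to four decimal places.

The regression of Z on X has slope ρ·σ_Z/σ_X and passes through (μ_X, μ_Z).
E[Z | X=-4.30] = -6.87 + (-0.01)·(5.78/1.38)·(-4.30 − (-0.16)) = -6.87 + (-0.041884)·(-4.14) = -6.6966.

-6.6966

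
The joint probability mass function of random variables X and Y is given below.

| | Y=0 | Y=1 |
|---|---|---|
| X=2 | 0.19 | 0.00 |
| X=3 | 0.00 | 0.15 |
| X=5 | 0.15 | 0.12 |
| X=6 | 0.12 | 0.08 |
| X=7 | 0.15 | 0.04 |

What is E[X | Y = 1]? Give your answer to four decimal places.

4.6410

P(Y = 1) = 0.39.
Σ X·P over the event = 3·(0.15) + 5·(0.12) + 6·(0.08) + 7·(0.04) = 1.81.
E[X | Y = 1] = (1.81) / (0.39) = 4.6410.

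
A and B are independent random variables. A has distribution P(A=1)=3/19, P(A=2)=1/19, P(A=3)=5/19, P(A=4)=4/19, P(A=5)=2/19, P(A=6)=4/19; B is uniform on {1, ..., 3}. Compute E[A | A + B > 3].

P(A + B > 3) = 50/57.
Summing A·P(x,y) over outcomes with A + B > 3 gives 202/57.
E[A | A + B > 3] = (202/57) / (50/57) = 101/25.

101/25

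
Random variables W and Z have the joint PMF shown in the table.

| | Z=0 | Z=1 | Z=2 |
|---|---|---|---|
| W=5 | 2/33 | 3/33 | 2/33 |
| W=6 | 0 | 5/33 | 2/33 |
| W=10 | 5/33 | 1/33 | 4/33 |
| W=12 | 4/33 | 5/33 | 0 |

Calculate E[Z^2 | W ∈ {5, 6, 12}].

29/23

P(W ∈ {5, 6, 12}) = 23/33.
Σ Z^2·P over the event = 0·(2/33) + 1·(3/33) + 4·(2/33) + 1·(5/33) + 4·(2/33) + 0·(4/33) + 1·(5/33) = 29/33.
E[Z^2 | W ∈ {5, 6, 12}] = (29/33) / (23/33) = 29/23.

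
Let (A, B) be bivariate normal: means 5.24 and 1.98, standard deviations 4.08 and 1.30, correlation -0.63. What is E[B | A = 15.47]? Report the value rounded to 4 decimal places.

-0.0735

E[B | A=x] = μ_B + ρ(σ_B/σ_A)(x − μ_A) for jointly normal variables.
E[B | A=15.47] = 1.98 + (-0.63)·(1.30/4.08)·(15.47 − (5.24)) = 1.98 + (-0.200735)·(10.23) = -0.0735.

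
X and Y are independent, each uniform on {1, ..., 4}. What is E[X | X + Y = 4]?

Outcomes with X + Y = 4: (1,3), (2,2), (3,1), each with probability 1/16.
E[X | X + Y = 4] = (1 + 2 + 3) / 3 = 2.

2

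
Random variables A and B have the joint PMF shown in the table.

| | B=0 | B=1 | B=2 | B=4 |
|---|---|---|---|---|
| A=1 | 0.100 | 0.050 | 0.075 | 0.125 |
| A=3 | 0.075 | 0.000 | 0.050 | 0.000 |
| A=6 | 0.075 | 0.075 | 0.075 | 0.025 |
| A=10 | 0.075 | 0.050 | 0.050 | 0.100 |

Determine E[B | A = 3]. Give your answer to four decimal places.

0.8000

P(A = 3) = 0.125.
Σ B·P over the event = 0·(0.075) + 2·(0.050) = 0.100.
E[B | A = 3] = (0.100) / (0.125) = 0.8000.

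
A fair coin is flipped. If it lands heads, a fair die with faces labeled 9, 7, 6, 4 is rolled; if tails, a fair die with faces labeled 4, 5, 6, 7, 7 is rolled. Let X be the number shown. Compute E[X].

E[X | heads] = (9+7+6+4)/4 = 13/2.
E[X | tails] = (4+5+6+7+7)/5 = 29/5.
E[X] = (1/2)·(13/2) + (1/2)·(29/5) = 123/20.

123/20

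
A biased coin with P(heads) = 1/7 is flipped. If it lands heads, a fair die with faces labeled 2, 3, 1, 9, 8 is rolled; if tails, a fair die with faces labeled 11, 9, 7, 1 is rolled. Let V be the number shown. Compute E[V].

E[V | heads] = (2+3+1+9+8)/5 = 23/5.
E[V | tails] = (11+9+7+1)/4 = 7.
E[V] = (1/7)·(23/5) + (6/7)·(7) = 233/35.

233/35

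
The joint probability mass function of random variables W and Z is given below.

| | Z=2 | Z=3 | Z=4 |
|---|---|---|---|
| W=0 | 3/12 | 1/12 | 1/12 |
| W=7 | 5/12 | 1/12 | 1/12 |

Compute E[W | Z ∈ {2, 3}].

P(Z ∈ {2, 3}) = 5/6.
Summing W·P(W=x,Z=y) over the conditioning event gives 7/2.
E[W | Z ∈ {2, 3}] = (7/2) / (5/6) = 21/5.

21/5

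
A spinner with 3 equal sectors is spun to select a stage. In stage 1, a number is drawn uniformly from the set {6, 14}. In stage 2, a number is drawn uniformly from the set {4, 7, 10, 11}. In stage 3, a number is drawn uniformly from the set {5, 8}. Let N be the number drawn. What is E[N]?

E[N | stage 1] = (6+14)/2 = 10.
E[N | stage 2] = (4+7+10+11)/4 = 8.
E[N | stage 3] = (5+8)/2 = 13/2.
By the law of total expectation,
E[N] = (1/3)·(10) + (1/3)·(8) + (1/3)·(13/2) = 49/6.

49/6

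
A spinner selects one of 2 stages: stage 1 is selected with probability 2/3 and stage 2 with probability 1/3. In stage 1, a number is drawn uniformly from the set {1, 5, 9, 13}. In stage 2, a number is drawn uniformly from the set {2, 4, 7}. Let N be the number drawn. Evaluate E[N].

55/9

E[N | stage 1] = (1+5+9+13)/4 = 7.
E[N | stage 2] = (2+4+7)/3 = 13/3.
By the law of total expectation,
E[N] = (2/3)·(7) + (1/3)·(13/3) = 55/9.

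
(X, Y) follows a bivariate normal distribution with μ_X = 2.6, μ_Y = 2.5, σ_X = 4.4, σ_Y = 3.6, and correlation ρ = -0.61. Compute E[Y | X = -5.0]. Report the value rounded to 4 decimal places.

The regression of Y on X has slope ρ·σ_Y/σ_X and passes through (μ_X, μ_Y).
E[Y | X=-5.0] = 2.5 + (-0.61)·(3.6/4.4)·(-5.0 − (2.6)) = 2.5 + (-0.49909)·(-7.6) = 6.2931.

6.2931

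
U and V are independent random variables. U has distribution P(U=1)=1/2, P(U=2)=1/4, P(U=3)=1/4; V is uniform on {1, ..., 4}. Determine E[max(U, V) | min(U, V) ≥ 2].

19/6

P(min(U, V) ≥ 2) = 3/8.
Summing max(U,V)·P(x,y) over outcomes with min(U, V) ≥ 2 gives 19/16.
E[max(U, V) | min(U, V) ≥ 2] = (19/16) / (3/8) = 19/6.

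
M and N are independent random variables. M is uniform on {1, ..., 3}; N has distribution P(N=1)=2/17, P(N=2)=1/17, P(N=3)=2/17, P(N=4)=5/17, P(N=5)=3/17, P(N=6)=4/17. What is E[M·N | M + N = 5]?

19/4

P(M + N = 5) = 8/51.
Summing MN·P(x,y) over outcomes with M + N = 5 gives 38/51.
E[M·N | M + N = 5] = (38/51) / (8/51) = 19/4.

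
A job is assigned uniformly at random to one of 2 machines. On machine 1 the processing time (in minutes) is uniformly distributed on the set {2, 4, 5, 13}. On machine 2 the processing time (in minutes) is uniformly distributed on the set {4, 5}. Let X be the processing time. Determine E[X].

21/4

E[X | machine 1] = (2+4+5+13)/4 = 6.
E[X | machine 2] = (4+5)/2 = 9/2.
E[X] = (1/2)·(6) + (1/2)·(9/2) = 21/4.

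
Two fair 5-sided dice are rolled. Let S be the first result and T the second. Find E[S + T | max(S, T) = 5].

Outcomes with max(S, T) = 5: (1,5), (2,5), (3,5), (4,5), (5,1), (5,2), (5,3), (5,4), (5,5), each with probability 1/25.
E[S + T | max(S, T) = 5] = (6 + 7 + 8 + 9 + 6 + 7 + 8 + 9 + 10) / 9 = 70/9.

70/9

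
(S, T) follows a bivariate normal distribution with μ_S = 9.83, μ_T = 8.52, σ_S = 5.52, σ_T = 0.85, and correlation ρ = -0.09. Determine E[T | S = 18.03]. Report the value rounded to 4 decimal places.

8.4064

The regression of T on S has slope ρ·σ_T/σ_S and passes through (μ_S, μ_T).
E[T | S=18.03] = 8.52 + (-0.09)·(0.85/5.52)·(18.03 − (9.83)) = 8.52 + (-0.013859)·(8.2) = 8.4064.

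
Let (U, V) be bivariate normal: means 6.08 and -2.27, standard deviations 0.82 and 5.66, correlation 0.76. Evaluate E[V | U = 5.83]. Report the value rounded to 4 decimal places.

E[V | U=x] = μ_V + ρ(σ_V/σ_U)(x − μ_U) for jointly normal variables.
E[V | U=5.83] = -2.27 + (0.76)·(5.66/0.82)·(5.83 − (6.08)) = -2.27 + (5.2459)·(-0.25) = -3.5815.

-3.5815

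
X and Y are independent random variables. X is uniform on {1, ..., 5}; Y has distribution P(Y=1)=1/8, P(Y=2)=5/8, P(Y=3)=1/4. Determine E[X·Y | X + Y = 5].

23/4

P(X + Y = 5) = 1/5.
Summing XY·P(x,y) over outcomes with X + Y = 5 gives 23/20.
E[X·Y | X + Y = 5] = (23/20) / (1/5) = 23/4.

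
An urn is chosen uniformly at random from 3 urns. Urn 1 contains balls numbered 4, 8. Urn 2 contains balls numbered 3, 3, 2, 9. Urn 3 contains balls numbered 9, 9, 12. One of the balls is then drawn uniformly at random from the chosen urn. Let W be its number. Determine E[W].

27/4

E[W | urn 1] = (4+8)/2 = 6.
E[W | urn 2] = (3+3+2+9)/4 = 17/4.
E[W | urn 3] = (9+9+12)/3 = 10.
By the law of total expectation,
E[W] = (1/3)·(6) + (1/3)·(17/4) + (1/3)·(10) = 27/4.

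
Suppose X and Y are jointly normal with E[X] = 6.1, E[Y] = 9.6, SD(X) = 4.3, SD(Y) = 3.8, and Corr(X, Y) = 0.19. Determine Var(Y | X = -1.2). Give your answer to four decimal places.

Var(Y | X=x) = (1 − ρ²)·σ_Y².
Var(Y | X=-1.2) = (3.8)²·(1 − (0.19)²) = 14.44·0.9639 = 13.9187.

13.9187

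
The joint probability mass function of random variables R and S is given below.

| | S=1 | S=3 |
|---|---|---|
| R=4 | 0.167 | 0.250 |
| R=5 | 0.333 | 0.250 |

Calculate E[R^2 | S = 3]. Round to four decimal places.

P(S = 3) = 0.500.
Σ R^2·P over the event = 16·(0.250) + 25·(0.250) = 10.250.
E[R^2 | S = 3] = (10.250) / (0.500) = 20.5000.

20.5000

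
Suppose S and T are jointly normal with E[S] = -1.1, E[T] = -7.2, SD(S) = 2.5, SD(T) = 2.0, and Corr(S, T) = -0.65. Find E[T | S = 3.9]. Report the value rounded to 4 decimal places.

E[T | S=x] = μ_T + ρ(σ_T/σ_S)(x − μ_S) for jointly normal variables.
E[T | S=3.9] = -7.2 + (-0.65)·(2.0/2.5)·(3.9 − (-1.1)) = -7.2 + (-0.52)·(5) = -9.8000.

-9.8000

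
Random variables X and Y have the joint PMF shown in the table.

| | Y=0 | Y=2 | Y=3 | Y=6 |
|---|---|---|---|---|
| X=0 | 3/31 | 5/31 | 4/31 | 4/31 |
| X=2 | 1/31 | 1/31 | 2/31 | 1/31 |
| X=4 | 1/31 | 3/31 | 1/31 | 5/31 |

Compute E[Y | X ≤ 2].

20/7

P(X ≤ 2) = 21/31.
Σ Y·P over the event = 0·(3/31) + 2·(5/31) + 3·(4/31) + 6·(4/31) + 0·(1/31) + 2·(1/31) + 3·(2/31) + 6·(1/31) = 60/31.
E[Y | X ≤ 2] = (60/31) / (21/31) = 20/7.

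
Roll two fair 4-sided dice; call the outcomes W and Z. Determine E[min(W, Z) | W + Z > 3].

27/13

P(W + Z > 3) = 13/16.
Summing min(W,Z)·P(x,y) over outcomes with W + Z > 3 gives 27/16.
E[min(W, Z) | W + Z > 3] = (27/16) / (13/16) = 27/13.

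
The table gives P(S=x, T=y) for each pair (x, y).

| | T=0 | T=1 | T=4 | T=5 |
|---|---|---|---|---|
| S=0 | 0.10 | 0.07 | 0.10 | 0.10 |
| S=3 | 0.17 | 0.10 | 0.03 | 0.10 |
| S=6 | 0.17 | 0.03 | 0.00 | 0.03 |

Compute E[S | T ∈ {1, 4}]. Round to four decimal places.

P(T ∈ {1, 4}) = 0.33.
Σ S·P over the event = 0·(0.07) + 0·(0.10) + 3·(0.10) + 3·(0.03) + 6·(0.03) = 0.57.
E[S | T ∈ {1, 4}] = (0.57) / (0.33) = 1.7273.

1.7273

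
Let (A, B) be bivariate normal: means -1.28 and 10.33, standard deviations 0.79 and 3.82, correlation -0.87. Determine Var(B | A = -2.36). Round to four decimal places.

3.5474

Var(B | A=x) = (1 − ρ²)·σ_B².
Var(B | A=-2.36) = (3.82)²·(1 − (-0.87)²) = 14.5924·0.2431 = 3.5474.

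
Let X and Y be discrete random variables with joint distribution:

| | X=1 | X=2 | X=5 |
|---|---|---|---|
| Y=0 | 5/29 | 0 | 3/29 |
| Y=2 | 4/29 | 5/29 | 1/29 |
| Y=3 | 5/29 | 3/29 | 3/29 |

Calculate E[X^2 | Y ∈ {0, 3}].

P(Y ∈ {0, 3}) = 19/29.
Σ X^2·P over the event = 1·(5/29) + 1·(5/29) + 4·(3/29) + 25·(3/29) + 25·(3/29) = 172/29.
E[X^2 | Y ∈ {0, 3}] = (172/29) / (19/29) = 172/19.

172/19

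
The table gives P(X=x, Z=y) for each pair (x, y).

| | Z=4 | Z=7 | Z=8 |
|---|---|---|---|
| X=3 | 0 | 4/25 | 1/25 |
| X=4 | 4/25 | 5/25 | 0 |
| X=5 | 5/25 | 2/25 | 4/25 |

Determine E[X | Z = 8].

23/5

P(Z = 8) = 1/5.
Σ X·P over the event = 3·(1/25) + 5·(4/25) = 23/25.
E[X | Z = 8] = (23/25) / (1/5) = 23/5.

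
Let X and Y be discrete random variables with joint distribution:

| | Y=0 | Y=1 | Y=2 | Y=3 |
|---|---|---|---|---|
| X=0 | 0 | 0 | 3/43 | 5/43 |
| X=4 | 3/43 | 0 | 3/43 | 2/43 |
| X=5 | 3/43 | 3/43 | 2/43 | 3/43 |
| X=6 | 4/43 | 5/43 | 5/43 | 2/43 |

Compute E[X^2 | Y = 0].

267/10

P(Y = 0) = 10/43.
Σ X^2·P over the event = 16·(3/43) + 25·(3/43) + 36·(4/43) = 267/43.
E[X^2 | Y = 0] = (267/43) / (10/43) = 267/10.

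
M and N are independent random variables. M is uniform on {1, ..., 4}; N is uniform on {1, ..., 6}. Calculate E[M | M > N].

10/3

P(M > N) = 1/4.
Summing M·P(x,y) over outcomes with M > N gives 5/6.
E[M | M > N] = (5/6) / (1/4) = 10/3.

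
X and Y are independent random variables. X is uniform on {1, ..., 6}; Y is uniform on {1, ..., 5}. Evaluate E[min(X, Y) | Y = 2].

11/6

P(Y = 2) = 1/5.
Summing min(X,Y)·P(x,y) over outcomes with Y = 2 gives 11/30.
E[min(X, Y) | Y = 2] = (11/30) / (1/5) = 11/6.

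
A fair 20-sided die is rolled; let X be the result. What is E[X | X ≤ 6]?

7/2

Given X ≤ 6, X is equally likely to be any of {1, 2, 3, 4, 5, 6}.
E[X | X ≤ 6] = (1 + 2 + 3 + 4 + 5 + 6) / 6 = 7/2.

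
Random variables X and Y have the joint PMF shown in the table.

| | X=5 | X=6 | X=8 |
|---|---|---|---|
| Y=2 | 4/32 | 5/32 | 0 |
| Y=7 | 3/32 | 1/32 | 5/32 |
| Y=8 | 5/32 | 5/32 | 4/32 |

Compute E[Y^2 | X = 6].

389/11

P(X = 6) = 11/32.
Σ Y^2·P over the event = 4·(5/32) + 49·(1/32) + 64·(5/32) = 389/32.
E[Y^2 | X = 6] = (389/32) / (11/32) = 389/11.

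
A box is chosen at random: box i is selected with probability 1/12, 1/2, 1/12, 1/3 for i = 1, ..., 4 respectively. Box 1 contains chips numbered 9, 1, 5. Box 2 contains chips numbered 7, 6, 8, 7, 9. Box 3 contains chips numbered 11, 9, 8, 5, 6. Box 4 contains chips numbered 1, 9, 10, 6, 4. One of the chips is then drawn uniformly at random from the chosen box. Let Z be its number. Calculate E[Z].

203/30

E[Z | box 1] = (9+1+5)/3 = 5.
E[Z | box 2] = (7+6+8+7+9)/5 = 37/5.
E[Z | box 3] = (11+9+8+5+6)/5 = 39/5.
E[Z | box 4] = (1+9+10+6+4)/5 = 6.
E[Z] = (1/12)·(5) + (1/2)·(37/5) + (1/12)·(39/5) + (1/3)·(6) = 203/30.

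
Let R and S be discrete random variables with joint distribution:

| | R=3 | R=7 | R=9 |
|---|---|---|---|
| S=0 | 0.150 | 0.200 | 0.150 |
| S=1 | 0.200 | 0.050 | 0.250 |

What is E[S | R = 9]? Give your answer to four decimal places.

0.6250

P(R = 9) = 0.400.
Σ S·P over the event = 0·(0.150) + 1·(0.250) = 0.250.
E[S | R = 9] = (0.250) / (0.400) = 0.6250.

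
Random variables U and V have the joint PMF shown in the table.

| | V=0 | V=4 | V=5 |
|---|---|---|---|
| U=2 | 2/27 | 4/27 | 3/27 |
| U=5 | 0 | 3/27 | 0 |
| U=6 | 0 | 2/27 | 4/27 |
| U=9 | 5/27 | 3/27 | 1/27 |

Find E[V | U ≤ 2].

31/9

P(U ≤ 2) = 1/3.
Σ V·P over the event = 0·(2/27) + 4·(4/27) + 5·(3/27) = 31/27.
E[V | U ≤ 2] = (31/27) / (1/3) = 31/9.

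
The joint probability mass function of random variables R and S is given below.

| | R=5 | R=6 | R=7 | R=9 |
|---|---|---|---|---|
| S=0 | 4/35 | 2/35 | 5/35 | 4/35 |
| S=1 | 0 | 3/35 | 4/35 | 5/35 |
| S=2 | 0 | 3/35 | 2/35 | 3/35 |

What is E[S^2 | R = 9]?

P(R = 9) = 12/35.
Σ S^2·P over the event = 0·(4/35) + 1·(5/35) + 4·(3/35) = 17/35.
E[S^2 | R = 9] = (17/35) / (12/35) = 17/12.

17/12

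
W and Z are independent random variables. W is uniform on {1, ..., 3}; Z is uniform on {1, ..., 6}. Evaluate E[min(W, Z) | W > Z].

Outcomes with W > Z: (2,1), (3,1), (3,2), each with probability 1/18.
E[min(W, Z) | W > Z] = (1 + 1 + 2) / 3 = 4/3.

4/3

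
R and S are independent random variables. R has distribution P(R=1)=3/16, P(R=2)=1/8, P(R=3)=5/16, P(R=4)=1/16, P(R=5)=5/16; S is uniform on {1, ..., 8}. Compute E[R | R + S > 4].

P(R + S > 4) = 55/64.
Summing R·P(x,y) over outcomes with R + S > 4 gives 47/16.
E[R | R + S > 4] = (47/16) / (55/64) = 188/55.

188/55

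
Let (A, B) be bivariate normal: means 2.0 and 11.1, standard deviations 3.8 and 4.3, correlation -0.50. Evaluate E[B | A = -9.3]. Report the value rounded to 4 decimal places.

17.4934

The regression of B on A has slope ρ·σ_B/σ_A and passes through (μ_A, μ_B).
E[B | A=-9.3] = 11.1 + (-0.50)·(4.3/3.8)·(-9.3 − (2.0)) = 11.1 + (-0.56579)·(-11.3) = 17.4934.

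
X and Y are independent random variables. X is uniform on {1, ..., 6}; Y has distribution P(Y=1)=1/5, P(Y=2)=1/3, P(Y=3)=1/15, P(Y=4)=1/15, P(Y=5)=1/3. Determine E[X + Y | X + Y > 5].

P(X + Y > 5) = 2/3.
Summing (X+Y)·P(x,y) over outcomes with X + Y > 5 gives 469/90.
E[X + Y | X + Y > 5] = (469/90) / (2/3) = 469/60.

469/60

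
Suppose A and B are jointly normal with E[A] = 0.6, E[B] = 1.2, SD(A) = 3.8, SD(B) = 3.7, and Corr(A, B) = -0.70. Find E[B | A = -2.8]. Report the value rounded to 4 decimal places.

3.5174

For a bivariate normal, E[B | A=x] = μ_B + ρ·(σ_B/σ_A)·(x − μ_A).
E[B | A=-2.8] = 1.2 + (-0.70)·(3.7/3.8)·(-2.8 − (0.6)) = 1.2 + (-0.68158)·(-3.4) = 3.5174.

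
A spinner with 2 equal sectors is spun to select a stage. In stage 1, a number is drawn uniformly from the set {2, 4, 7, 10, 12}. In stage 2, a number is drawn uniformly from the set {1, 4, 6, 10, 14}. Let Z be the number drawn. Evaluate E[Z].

E[Z | stage 1] = (2+4+7+10+12)/5 = 7.
E[Z | stage 2] = (1+4+6+10+14)/5 = 7.
E[Z] = (1/2)·(7) + (1/2)·(7) = 7.

7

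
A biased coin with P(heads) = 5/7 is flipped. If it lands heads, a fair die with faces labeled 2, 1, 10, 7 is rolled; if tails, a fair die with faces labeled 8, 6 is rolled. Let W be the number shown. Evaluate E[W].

39/7

E[W | heads] = (2+1+10+7)/4 = 5.
E[W | tails] = (8+6)/2 = 7.
E[W] = (5/7)·(5) + (2/7)·(7) = 39/7.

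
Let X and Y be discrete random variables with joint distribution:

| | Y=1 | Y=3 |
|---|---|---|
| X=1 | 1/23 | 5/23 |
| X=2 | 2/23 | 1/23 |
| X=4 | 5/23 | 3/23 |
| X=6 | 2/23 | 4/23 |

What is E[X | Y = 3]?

43/13

P(Y = 3) = 13/23.
Σ X·P over the event = 1·(5/23) + 2·(1/23) + 4·(3/23) + 6·(4/23) = 43/23.
E[X | Y = 3] = (43/23) / (13/23) = 43/13.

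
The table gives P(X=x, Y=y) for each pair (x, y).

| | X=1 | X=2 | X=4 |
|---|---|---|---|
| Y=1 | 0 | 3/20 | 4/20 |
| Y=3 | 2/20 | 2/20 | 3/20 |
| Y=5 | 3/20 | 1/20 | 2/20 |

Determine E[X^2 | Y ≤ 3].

P(Y ≤ 3) = 7/10.
Summing X^2·P(X=x,Y=y) over the conditioning event gives 67/10.
E[X^2 | Y ≤ 3] = (67/10) / (7/10) = 67/7.

67/7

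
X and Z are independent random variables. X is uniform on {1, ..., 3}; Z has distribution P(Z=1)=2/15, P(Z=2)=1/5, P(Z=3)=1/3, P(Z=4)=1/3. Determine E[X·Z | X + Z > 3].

123/19

P(X + Z > 3) = 38/45.
Summing XZ·P(x,y) over outcomes with X + Z > 3 gives 82/15.
E[X·Z | X + Z > 3] = (82/15) / (38/45) = 123/19.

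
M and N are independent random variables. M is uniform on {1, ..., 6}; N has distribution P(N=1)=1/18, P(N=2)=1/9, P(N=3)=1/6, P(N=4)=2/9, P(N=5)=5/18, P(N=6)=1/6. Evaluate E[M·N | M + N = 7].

89/9

P(M + N = 7) = 1/6.
Summing MN·P(x,y) over outcomes with M + N = 7 gives 89/54.
E[M·N | M + N = 7] = (89/54) / (1/6) = 89/9.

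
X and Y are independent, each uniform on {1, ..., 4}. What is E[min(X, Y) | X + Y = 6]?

P(X + Y = 6) = 3/16.
Summing min(X,Y)·P(x,y) over outcomes with X + Y = 6 gives 7/16.
E[min(X, Y) | X + Y = 6] = (7/16) / (3/16) = 7/3.

7/3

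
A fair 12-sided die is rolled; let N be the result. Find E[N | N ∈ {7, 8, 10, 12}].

P(N ∈ {7, 8, 10, 12}) = 1/3.
Σ over the event: 7·1/12 + 8·1/12 + 10·1/12 + 12·1/12 = 37/12.
E[N | N ∈ {7, 8, 10, 12}] = (37/12) / (1/3) = 37/4.

37/4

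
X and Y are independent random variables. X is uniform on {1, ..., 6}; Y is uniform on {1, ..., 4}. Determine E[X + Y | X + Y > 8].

P(X + Y > 8) = 1/8.
Summing (X+Y)·P(x,y) over outcomes with X + Y > 8 gives 7/6.
E[X + Y | X + Y > 8] = (7/6) / (1/8) = 28/3.

28/3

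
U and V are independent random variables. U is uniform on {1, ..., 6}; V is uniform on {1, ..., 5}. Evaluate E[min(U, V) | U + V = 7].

11/5

Outcomes with U + V = 7: (2,5), (3,4), (4,3), (5,2), (6,1), each with probability 1/30.
E[min(U, V) | U + V = 7] = (2 + 3 + 3 + 2 + 1) / 5 = 11/5.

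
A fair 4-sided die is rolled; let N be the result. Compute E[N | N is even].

Given N is even, N is equally likely to be any of {2, 4}.
E[N | N is even] = (2 + 4) / 2 = 3.

3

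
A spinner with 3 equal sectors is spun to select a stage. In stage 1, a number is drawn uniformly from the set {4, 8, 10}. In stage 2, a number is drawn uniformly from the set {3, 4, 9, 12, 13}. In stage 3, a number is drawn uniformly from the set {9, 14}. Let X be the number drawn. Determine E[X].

E[X | stage 1] = (4+8+10)/3 = 22/3.
E[X | stage 2] = (3+4+9+12+13)/5 = 41/5.
E[X | stage 3] = (9+14)/2 = 23/2.
By the law of total expectation,
E[X] = (1/3)·(22/3) + (1/3)·(41/5) + (1/3)·(23/2) = 811/90.

811/90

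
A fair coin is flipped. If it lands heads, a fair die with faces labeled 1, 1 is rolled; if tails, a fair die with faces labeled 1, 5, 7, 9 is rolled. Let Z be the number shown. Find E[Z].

E[Z | heads] = (1+1)/2 = 1.
E[Z | tails] = (1+5+7+9)/4 = 11/2.
E[Z] = (1/2)·(1) + (1/2)·(11/2) = 13/4.

13/4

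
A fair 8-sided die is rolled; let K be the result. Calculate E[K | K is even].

Given K is even, K is equally likely to be any of {2, 4, 6, 8}.
E[K | K is even] = (2 + 4 + 6 + 8) / 4 = 5.

5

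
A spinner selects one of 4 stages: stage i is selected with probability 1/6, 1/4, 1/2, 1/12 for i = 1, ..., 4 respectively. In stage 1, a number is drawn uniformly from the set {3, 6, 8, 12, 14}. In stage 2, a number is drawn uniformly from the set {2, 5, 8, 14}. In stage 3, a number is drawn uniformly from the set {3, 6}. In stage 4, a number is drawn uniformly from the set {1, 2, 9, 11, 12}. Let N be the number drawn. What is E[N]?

E[N | stage 1] = (3+6+8+12+14)/5 = 43/5.
E[N | stage 2] = (2+5+8+14)/4 = 29/4.
E[N | stage 3] = (3+6)/2 = 9/2.
E[N | stage 4] = (1+2+9+11+12)/5 = 7.
E[N] = (1/6)·(43/5) + (1/4)·(29/4) + (1/2)·(9/2) + (1/12)·(7) = 1459/240.

1459/240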